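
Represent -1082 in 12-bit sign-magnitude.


Sign bit: 1 (negative)
Magnitude: 1082 = 10000111010
= 110000111010


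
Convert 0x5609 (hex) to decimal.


Positional values:
Position 0: 9 × 16^0 = 9 × 1 = 9
Position 1: 0 × 16^1 = 0 × 16 = 0
Position 2: 6 × 16^2 = 6 × 256 = 1536
Position 3: 5 × 16^3 = 5 × 4096 = 20480
Sum = 9 + 0 + 1536 + 20480
= 22025


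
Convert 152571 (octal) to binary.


Each octal digit → 3 binary bits:
  1 = 001
  5 = 101
  2 = 010
  5 = 101
  7 = 111
  1 = 001
Concatenate: 001 101 010 101 111 001
= 001101010101111001


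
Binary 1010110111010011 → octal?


Group into 3-bit groups: 001010110111010011
  001 = 1
  010 = 2
  110 = 6
  111 = 7
  010 = 2
  011 = 3
= 0o126723


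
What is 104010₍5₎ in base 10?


Positional values (base 5):
  0 × 5^0 = 0 × 1 = 0
  1 × 5^1 = 1 × 5 = 5
  0 × 5^2 = 0 × 25 = 0
  4 × 5^3 = 4 × 125 = 500
  0 × 5^4 = 0 × 625 = 0
  1 × 5^5 = 1 × 3125 = 3125
Sum = 0 + 5 + 0 + 500 + 0 + 3125
= 3630


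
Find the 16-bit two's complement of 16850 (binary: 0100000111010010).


Original: 0100000111010010
Step 1 - Invert all bits: 1011111000101101
Step 2 - Add 1: 1011111000101101 + 1
= 1011111000101110 (represents -16850)


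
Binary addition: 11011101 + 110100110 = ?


Align and add column by column (LSB to MSB, carry propagating):
  0011011101
+ 0110100110
  ----------
  col 0: 1 + 0 + 0 (carry in) = 1 → bit 1, carry out 0
  col 1: 0 + 1 + 0 (carry in) = 1 → bit 1, carry out 0
  col 2: 1 + 1 + 0 (carry in) = 2 → bit 0, carry out 1
  col 3: 1 + 0 + 1 (carry in) = 2 → bit 0, carry out 1
  col 4: 1 + 0 + 1 (carry in) = 2 → bit 0, carry out 1
  col 5: 0 + 1 + 1 (carry in) = 2 → bit 0, carry out 1
  col 6: 1 + 0 + 1 (carry in) = 2 → bit 0, carry out 1
  col 7: 1 + 1 + 1 (carry in) = 3 → bit 1, carry out 1
  col 8: 0 + 1 + 1 (carry in) = 2 → bit 0, carry out 1
  col 9: 0 + 0 + 1 (carry in) = 1 → bit 1, carry out 0
Reading bits MSB→LSB: 1010000011
Strip leading zeros: 1010000011
= 1010000011


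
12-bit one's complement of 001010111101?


Original: 001010111101
Invert all bits:
  bit 0: 0 → 1
  bit 1: 0 → 1
  bit 2: 1 → 0
  bit 3: 0 → 1
  bit 4: 1 → 0
  bit 5: 0 → 1
  bit 6: 1 → 0
  bit 7: 1 → 0
  bit 8: 1 → 0
  bit 9: 1 → 0
  bit 10: 0 → 1
  bit 11: 1 → 0
= 110101000010


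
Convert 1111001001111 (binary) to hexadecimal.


Group into 4-bit nibbles: 0001111001001111
  0001 = 1
  1110 = E
  0100 = 4
  1111 = F
= 0x1E4F


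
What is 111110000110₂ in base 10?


Positional values:
Bit 1: 1 × 2^1 = 2
Bit 2: 1 × 2^2 = 4
Bit 7: 1 × 2^7 = 128
Bit 8: 1 × 2^8 = 256
Bit 9: 1 × 2^9 = 512
Bit 10: 1 × 2^10 = 1024
Bit 11: 1 × 2^11 = 2048
Sum = 2 + 4 + 128 + 256 + 512 + 1024 + 2048
= 3974


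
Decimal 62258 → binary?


Divide by 2 repeatedly:
62258 ÷ 2 = 31129 remainder 0
31129 ÷ 2 = 15564 remainder 1
15564 ÷ 2 = 7782 remainder 0
7782 ÷ 2 = 3891 remainder 0
3891 ÷ 2 = 1945 remainder 1
1945 ÷ 2 = 972 remainder 1
972 ÷ 2 = 486 remainder 0
486 ÷ 2 = 243 remainder 0
243 ÷ 2 = 121 remainder 1
121 ÷ 2 = 60 remainder 1
60 ÷ 2 = 30 remainder 0
30 ÷ 2 = 15 remainder 0
15 ÷ 2 = 7 remainder 1
7 ÷ 2 = 3 remainder 1
3 ÷ 2 = 1 remainder 1
1 ÷ 2 = 0 remainder 1
Reading remainders bottom-up:
= 1111001100110010


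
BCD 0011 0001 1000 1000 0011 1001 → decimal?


Each 4-bit group → digit:
  0011 → 3
  0001 → 1
  1000 → 8
  1000 → 8
  0011 → 3
  1001 → 9
= 318839


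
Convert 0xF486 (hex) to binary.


Each hex digit → 4 binary bits:
  F = 1111
  4 = 0100
  8 = 1000
  6 = 0110
Concatenate: 1111 0100 1000 0110
= 1111010010000110


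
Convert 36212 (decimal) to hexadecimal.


Divide by 16 repeatedly:
36212 ÷ 16 = 2263 remainder 4 (4)
2263 ÷ 16 = 141 remainder 7 (7)
141 ÷ 16 = 8 remainder 13 (D)
8 ÷ 16 = 0 remainder 8 (8)
Reading remainders bottom-up:
= 0x8D74


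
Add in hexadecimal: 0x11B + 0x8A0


Align and add column by column (LSB to MSB, each column mod 16 with carry):
  011B
+ 08A0
  ----
  col 0: B(11) + 0(0) + 0 (carry in) = 11 → B(11), carry out 0
  col 1: 1(1) + A(10) + 0 (carry in) = 11 → B(11), carry out 0
  col 2: 1(1) + 8(8) + 0 (carry in) = 9 → 9(9), carry out 0
  col 3: 0(0) + 0(0) + 0 (carry in) = 0 → 0(0), carry out 0
Reading digits MSB→LSB: 09BB
Strip leading zeros: 9BB
= 0x9BB


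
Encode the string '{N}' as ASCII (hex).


String: '{N}'  (3 characters)
Per-character ASCII lookup:
  '{': special character: '{' = 123 → 0x7B
  'N': uppercase starts at 65: 'N' = 65 + 13 = 78 → 0x4E
  '}': special character: '}' = 125 → 0x7D
= 0x7B 0x4E 0x7D


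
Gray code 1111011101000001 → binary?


Gray code: 1111011101000001
MSB stays the same: 1
Each subsequent bit = prev_binary XOR current_gray:
  B[1] = 1 XOR 1 = 0
  B[2] = 0 XOR 1 = 1
  B[3] = 1 XOR 1 = 0
  B[4] = 0 XOR 0 = 0
  B[5] = 0 XOR 1 = 1
  B[6] = 1 XOR 1 = 0
  B[7] = 0 XOR 1 = 1
  B[8] = 1 XOR 0 = 1
  B[9] = 1 XOR 1 = 0
  B[10] = 0 XOR 0 = 0
  B[11] = 0 XOR 0 = 0
  B[12] = 0 XOR 0 = 0
  B[13] = 0 XOR 0 = 0
  B[14] = 0 XOR 0 = 0
  B[15] = 0 XOR 1 = 1
= 1010010110000001 (42369 decimal)


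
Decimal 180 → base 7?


Divide by 7 repeatedly:
180 ÷ 7 = 25 remainder 5
25 ÷ 7 = 3 remainder 4
3 ÷ 7 = 0 remainder 3
Reading remainders bottom-up:
= 345


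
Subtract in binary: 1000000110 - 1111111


Align and subtract column by column (LSB to MSB, borrowing when needed):
  1000000110
- 0001111111
  ----------
  col 0: (0 - 0 borrow-in) - 1 → borrow from next column: (0+2) - 1 = 1, borrow out 1
  col 1: (1 - 1 borrow-in) - 1 → borrow from next column: (0+2) - 1 = 1, borrow out 1
  col 2: (1 - 1 borrow-in) - 1 → borrow from next column: (0+2) - 1 = 1, borrow out 1
  col 3: (0 - 1 borrow-in) - 1 → borrow from next column: (-1+2) - 1 = 0, borrow out 1
  col 4: (0 - 1 borrow-in) - 1 → borrow from next column: (-1+2) - 1 = 0, borrow out 1
  col 5: (0 - 1 borrow-in) - 1 → borrow from next column: (-1+2) - 1 = 0, borrow out 1
  col 6: (0 - 1 borrow-in) - 1 → borrow from next column: (-1+2) - 1 = 0, borrow out 1
  col 7: (0 - 1 borrow-in) - 0 → borrow from next column: (-1+2) - 0 = 1, borrow out 1
  col 8: (0 - 1 borrow-in) - 0 → borrow from next column: (-1+2) - 0 = 1, borrow out 1
  col 9: (1 - 1 borrow-in) - 0 → 0 - 0 = 0, borrow out 0
Reading bits MSB→LSB: 0110000111
Strip leading zeros: 110000111
= 110000111


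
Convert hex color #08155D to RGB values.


Hex: #08155D
R = 08₁₆ = 8
G = 15₁₆ = 21
B = 5D₁₆ = 93
= RGB(8, 21, 93)


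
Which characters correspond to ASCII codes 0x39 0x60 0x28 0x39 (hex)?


Codes (hex): 0x39 0x60 0x28 0x39
Per-code ASCII lookup:
  0x39 = 57  (range 48-57: digits, 57 - 48 = 9) → '9'
  0x60 = 96  (special character) → '`'
  0x28 = 40  (special character) → '('
  0x39 = 57  (range 48-57: digits, 57 - 48 = 9) → '9'
= '9`(9'


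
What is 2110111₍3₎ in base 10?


Positional values (base 3):
  1 × 3^0 = 1 × 1 = 1
  1 × 3^1 = 1 × 3 = 3
  1 × 3^2 = 1 × 9 = 9
  0 × 3^3 = 0 × 27 = 0
  1 × 3^4 = 1 × 81 = 81
  1 × 3^5 = 1 × 243 = 243
  2 × 3^6 = 2 × 729 = 1458
Sum = 1 + 3 + 9 + 0 + 81 + 243 + 1458
= 1795


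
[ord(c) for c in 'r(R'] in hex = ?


String: 'r(R'  (3 characters)
Per-character ASCII lookup:
  'r': lowercase starts at 97: 'r' = 97 + 17 = 114 → 0x72
  '(': special character: '(' = 40 → 0x28
  'R': uppercase starts at 65: 'R' = 65 + 17 = 82 → 0x52
= 0x72 0x28 0x52


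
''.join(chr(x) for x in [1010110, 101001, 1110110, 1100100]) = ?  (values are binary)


Codes (binary): 1010110 101001 1110110 1100100
Per-code ASCII lookup:
  1010110 = 86  (range 65-90: uppercase, 86 - 65 = 21) → 'V'
  101001 = 41  (special character) → ')'
  1110110 = 118  (range 97-122: lowercase, 118 - 97 = 21) → 'v'
  1100100 = 100  (range 97-122: lowercase, 100 - 97 = 3) → 'd'
= 'V)vd'


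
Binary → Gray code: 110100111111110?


Binary: 110100111111110
Gray code: G = B XOR (B >> 1)
B >> 1 = 011010011111111
110100111111110 XOR 011010011111111:
  1 XOR 0 = 1
  1 XOR 1 = 0
  0 XOR 1 = 1
  1 XOR 0 = 1
  0 XOR 1 = 1
  0 XOR 0 = 0
  1 XOR 0 = 1
  1 XOR 1 = 0
  1 XOR 1 = 0
  1 XOR 1 = 0
  1 XOR 1 = 0
  1 XOR 1 = 0
  1 XOR 1 = 0
  1 XOR 1 = 0
  0 XOR 1 = 1
= 101110100000001


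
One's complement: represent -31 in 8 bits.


Original: 00011111
Invert all bits:
  bit 0: 0 → 1
  bit 1: 0 → 1
  bit 2: 0 → 1
  bit 3: 1 → 0
  bit 4: 1 → 0
  bit 5: 1 → 0
  bit 6: 1 → 0
  bit 7: 1 → 0
= 11100000


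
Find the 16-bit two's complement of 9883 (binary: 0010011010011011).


Original: 0010011010011011
Step 1 - Invert all bits: 1101100101100100
Step 2 - Add 1: 1101100101100100 + 1
= 1101100101100101 (represents -9883)


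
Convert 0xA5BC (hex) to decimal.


Positional values:
Position 0: C × 16^0 = 12 × 1 = 12
Position 1: B × 16^1 = 11 × 16 = 176
Position 2: 5 × 16^2 = 5 × 256 = 1280
Position 3: A × 16^3 = 10 × 4096 = 40960
Sum = 12 + 176 + 1280 + 40960
= 42428


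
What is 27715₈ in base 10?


Positional values:
Position 0: 5 × 8^0 = 5
Position 1: 1 × 8^1 = 8
Position 2: 7 × 8^2 = 448
Position 3: 7 × 8^3 = 3584
Position 4: 2 × 8^4 = 8192
Sum = 5 + 8 + 448 + 3584 + 8192
= 12237


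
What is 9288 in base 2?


Divide by 2 repeatedly:
9288 ÷ 2 = 4644 remainder 0
4644 ÷ 2 = 2322 remainder 0
2322 ÷ 2 = 1161 remainder 0
1161 ÷ 2 = 580 remainder 1
580 ÷ 2 = 290 remainder 0
290 ÷ 2 = 145 remainder 0
145 ÷ 2 = 72 remainder 1
72 ÷ 2 = 36 remainder 0
36 ÷ 2 = 18 remainder 0
18 ÷ 2 = 9 remainder 0
9 ÷ 2 = 4 remainder 1
4 ÷ 2 = 2 remainder 0
2 ÷ 2 = 1 remainder 0
1 ÷ 2 = 0 remainder 1
Reading remainders bottom-up:
= 10010001001000


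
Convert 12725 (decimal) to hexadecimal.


Divide by 16 repeatedly:
12725 ÷ 16 = 795 remainder 5 (5)
795 ÷ 16 = 49 remainder 11 (B)
49 ÷ 16 = 3 remainder 1 (1)
3 ÷ 16 = 0 remainder 3 (3)
Reading remainders bottom-up:
= 0x31B5


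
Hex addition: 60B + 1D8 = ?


Align and add column by column (LSB to MSB, each column mod 16 with carry):
  060B
+ 01D8
  ----
  col 0: B(11) + 8(8) + 0 (carry in) = 19 → 3(3), carry out 1
  col 1: 0(0) + D(13) + 1 (carry in) = 14 → E(14), carry out 0
  col 2: 6(6) + 1(1) + 0 (carry in) = 7 → 7(7), carry out 0
  col 3: 0(0) + 0(0) + 0 (carry in) = 0 → 0(0), carry out 0
Reading digits MSB→LSB: 07E3
Strip leading zeros: 7E3
= 0x7E3


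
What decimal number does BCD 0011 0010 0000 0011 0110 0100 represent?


Each 4-bit group → digit:
  0011 → 3
  0010 → 2
  0000 → 0
  0011 → 3
  0110 → 6
  0100 → 4
= 320364


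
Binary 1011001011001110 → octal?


Group into 3-bit groups: 001011001011001110
  001 = 1
  011 = 3
  001 = 1
  011 = 3
  001 = 1
  110 = 6
= 0o131316


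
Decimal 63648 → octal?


Divide by 8 repeatedly:
63648 ÷ 8 = 7956 remainder 0
7956 ÷ 8 = 994 remainder 4
994 ÷ 8 = 124 remainder 2
124 ÷ 8 = 15 remainder 4
15 ÷ 8 = 1 remainder 7
1 ÷ 8 = 0 remainder 1
Reading remainders bottom-up:
= 0o174240


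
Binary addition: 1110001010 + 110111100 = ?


Align and add column by column (LSB to MSB, carry propagating):
  01110001010
+ 00110111100
  -----------
  col 0: 0 + 0 + 0 (carry in) = 0 → bit 0, carry out 0
  col 1: 1 + 0 + 0 (carry in) = 1 → bit 1, carry out 0
  col 2: 0 + 1 + 0 (carry in) = 1 → bit 1, carry out 0
  col 3: 1 + 1 + 0 (carry in) = 2 → bit 0, carry out 1
  col 4: 0 + 1 + 1 (carry in) = 2 → bit 0, carry out 1
  col 5: 0 + 1 + 1 (carry in) = 2 → bit 0, carry out 1
  col 6: 0 + 0 + 1 (carry in) = 1 → bit 1, carry out 0
  col 7: 1 + 1 + 0 (carry in) = 2 → bit 0, carry out 1
  col 8: 1 + 1 + 1 (carry in) = 3 → bit 1, carry out 1
  col 9: 1 + 0 + 1 (carry in) = 2 → bit 0, carry out 1
  col 10: 0 + 0 + 1 (carry in) = 1 → bit 1, carry out 0
Reading bits MSB→LSB: 10101000110
Strip leading zeros: 10101000110
= 10101000110


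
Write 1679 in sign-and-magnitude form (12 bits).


Sign bit: 0 (positive)
Magnitude: 1679 = 11010001111
= 011010001111


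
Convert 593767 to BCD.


Each digit → 4-bit binary:
  5 → 0101
  9 → 1001
  3 → 0011
  7 → 0111
  6 → 0110
  7 → 0111
= 0101 1001 0011 0111 0110 0111


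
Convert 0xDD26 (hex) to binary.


Each hex digit → 4 binary bits:
  D = 1101
  D = 1101
  2 = 0010
  6 = 0110
Concatenate: 1101 1101 0010 0110
= 1101110100100110


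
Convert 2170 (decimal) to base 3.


Divide by 3 repeatedly:
2170 ÷ 3 = 723 remainder 1
723 ÷ 3 = 241 remainder 0
241 ÷ 3 = 80 remainder 1
80 ÷ 3 = 26 remainder 2
26 ÷ 3 = 8 remainder 2
8 ÷ 3 = 2 remainder 2
2 ÷ 3 = 0 remainder 2
Reading remainders bottom-up:
= 2222101


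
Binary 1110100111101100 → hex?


Group into 4-bit nibbles: 1110100111101100
  1110 = E
  1001 = 9
  1110 = E
  1100 = C
= 0xE9EC


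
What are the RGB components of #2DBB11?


Hex: #2DBB11
R = 2D₁₆ = 45
G = BB₁₆ = 187
B = 11₁₆ = 17
= RGB(45, 187, 17)


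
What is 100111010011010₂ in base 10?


Positional values:
Bit 1: 1 × 2^1 = 2
Bit 3: 1 × 2^3 = 8
Bit 4: 1 × 2^4 = 16
Bit 7: 1 × 2^7 = 128
Bit 9: 1 × 2^9 = 512
Bit 10: 1 × 2^10 = 1024
Bit 11: 1 × 2^11 = 2048
Bit 14: 1 × 2^14 = 16384
Sum = 2 + 8 + 16 + 128 + 512 + 1024 + 2048 + 16384
= 20122


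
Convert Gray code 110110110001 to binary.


Gray code: 110110110001
MSB stays the same: 1
Each subsequent bit = prev_binary XOR current_gray:
  B[1] = 1 XOR 1 = 0
  B[2] = 0 XOR 0 = 0
  B[3] = 0 XOR 1 = 1
  B[4] = 1 XOR 1 = 0
  B[5] = 0 XOR 0 = 0
  B[6] = 0 XOR 1 = 1
  B[7] = 1 XOR 1 = 0
  B[8] = 0 XOR 0 = 0
  B[9] = 0 XOR 0 = 0
  B[10] = 0 XOR 0 = 0
  B[11] = 0 XOR 1 = 1
= 100100100001 (2337 decimal)


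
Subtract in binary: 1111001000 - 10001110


Align and subtract column by column (LSB to MSB, borrowing when needed):
  1111001000
- 0010001110
  ----------
  col 0: (0 - 0 borrow-in) - 0 → 0 - 0 = 0, borrow out 0
  col 1: (0 - 0 borrow-in) - 1 → borrow from next column: (0+2) - 1 = 1, borrow out 1
  col 2: (0 - 1 borrow-in) - 1 → borrow from next column: (-1+2) - 1 = 0, borrow out 1
  col 3: (1 - 1 borrow-in) - 1 → borrow from next column: (0+2) - 1 = 1, borrow out 1
  col 4: (0 - 1 borrow-in) - 0 → borrow from next column: (-1+2) - 0 = 1, borrow out 1
  col 5: (0 - 1 borrow-in) - 0 → borrow from next column: (-1+2) - 0 = 1, borrow out 1
  col 6: (1 - 1 borrow-in) - 0 → 0 - 0 = 0, borrow out 0
  col 7: (1 - 0 borrow-in) - 1 → 1 - 1 = 0, borrow out 0
  col 8: (1 - 0 borrow-in) - 0 → 1 - 0 = 1, borrow out 0
  col 9: (1 - 0 borrow-in) - 0 → 1 - 0 = 1, borrow out 0
Reading bits MSB→LSB: 1100111010
Strip leading zeros: 1100111010
= 1100111010


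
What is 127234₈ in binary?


Each octal digit → 3 binary bits:
  1 = 001
  2 = 010
  7 = 111
  2 = 010
  3 = 011
  4 = 100
Concatenate: 001 010 111 010 011 100
= 001010111010011100


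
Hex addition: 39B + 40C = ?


Align and add column by column (LSB to MSB, each column mod 16 with carry):
  039B
+ 040C
  ----
  col 0: B(11) + C(12) + 0 (carry in) = 23 → 7(7), carry out 1
  col 1: 9(9) + 0(0) + 1 (carry in) = 10 → A(10), carry out 0
  col 2: 3(3) + 4(4) + 0 (carry in) = 7 → 7(7), carry out 0
  col 3: 0(0) + 0(0) + 0 (carry in) = 0 → 0(0), carry out 0
Reading digits MSB→LSB: 07A7
Strip leading zeros: 7A7
= 0x7A7


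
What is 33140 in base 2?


Divide by 2 repeatedly:
33140 ÷ 2 = 16570 remainder 0
16570 ÷ 2 = 8285 remainder 0
8285 ÷ 2 = 4142 remainder 1
4142 ÷ 2 = 2071 remainder 0
2071 ÷ 2 = 1035 remainder 1
1035 ÷ 2 = 517 remainder 1
517 ÷ 2 = 258 remainder 1
258 ÷ 2 = 129 remainder 0
129 ÷ 2 = 64 remainder 1
64 ÷ 2 = 32 remainder 0
32 ÷ 2 = 16 remainder 0
16 ÷ 2 = 8 remainder 0
8 ÷ 2 = 4 remainder 0
4 ÷ 2 = 2 remainder 0
2 ÷ 2 = 1 remainder 0
1 ÷ 2 = 0 remainder 1
Reading remainders bottom-up:
= 1000000101110100


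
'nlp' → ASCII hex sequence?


String: 'nlp'  (3 characters)
Per-character ASCII lookup:
  'n': lowercase starts at 97: 'n' = 97 + 13 = 110 → 0x6E
  'l': lowercase starts at 97: 'l' = 97 + 11 = 108 → 0x6C
  'p': lowercase starts at 97: 'p' = 97 + 15 = 112 → 0x70
= 0x6E 0x6C 0x70


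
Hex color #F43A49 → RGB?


Hex: #F43A49
R = F4₁₆ = 244
G = 3A₁₆ = 58
B = 49₁₆ = 73
= RGB(244, 58, 73)


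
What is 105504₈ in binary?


Each octal digit → 3 binary bits:
  1 = 001
  0 = 000
  5 = 101
  5 = 101
  0 = 000
  4 = 100
Concatenate: 001 000 101 101 000 100
= 001000101101000100


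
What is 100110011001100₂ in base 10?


Positional values:
Bit 2: 1 × 2^2 = 4
Bit 3: 1 × 2^3 = 8
Bit 6: 1 × 2^6 = 64
Bit 7: 1 × 2^7 = 128
Bit 10: 1 × 2^10 = 1024
Bit 11: 1 × 2^11 = 2048
Bit 14: 1 × 2^14 = 16384
Sum = 4 + 8 + 64 + 128 + 1024 + 2048 + 16384
= 19660


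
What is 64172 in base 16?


Divide by 16 repeatedly:
64172 ÷ 16 = 4010 remainder 12 (C)
4010 ÷ 16 = 250 remainder 10 (A)
250 ÷ 16 = 15 remainder 10 (A)
15 ÷ 16 = 0 remainder 15 (F)
Reading remainders bottom-up:
= 0xFAAC


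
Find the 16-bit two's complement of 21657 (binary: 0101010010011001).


Original: 0101010010011001
Step 1 - Invert all bits: 1010101101100110
Step 2 - Add 1: 1010101101100110 + 1
= 1010101101100111 (represents -21657)


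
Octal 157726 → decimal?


Positional values:
Position 0: 6 × 8^0 = 6
Position 1: 2 × 8^1 = 16
Position 2: 7 × 8^2 = 448
Position 3: 7 × 8^3 = 3584
Position 4: 5 × 8^4 = 20480
Position 5: 1 × 8^5 = 32768
Sum = 6 + 16 + 448 + 3584 + 20480 + 32768
= 57302


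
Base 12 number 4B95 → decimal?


Positional values (base 12):
  5 × 12^0 = 5 × 1 = 5
  9 × 12^1 = 9 × 12 = 108
  B × 12^2 = 11 × 144 = 1584
  4 × 12^3 = 4 × 1728 = 6912
Sum = 5 + 108 + 1584 + 6912
= 8609


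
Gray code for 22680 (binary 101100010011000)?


Binary: 101100010011000
Gray code: G = B XOR (B >> 1)
B >> 1 = 010110001001100
101100010011000 XOR 010110001001100:
  1 XOR 0 = 1
  0 XOR 1 = 1
  1 XOR 0 = 1
  1 XOR 1 = 0
  0 XOR 1 = 1
  0 XOR 0 = 0
  0 XOR 0 = 0
  1 XOR 0 = 1
  0 XOR 1 = 1
  0 XOR 0 = 0
  1 XOR 0 = 1
  1 XOR 1 = 0
  0 XOR 1 = 1
  0 XOR 0 = 0
  0 XOR 0 = 0
= 111010011010100


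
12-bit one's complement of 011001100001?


Original: 011001100001
Invert all bits:
  bit 0: 0 → 1
  bit 1: 1 → 0
  bit 2: 1 → 0
  bit 3: 0 → 1
  bit 4: 0 → 1
  bit 5: 1 → 0
  bit 6: 1 → 0
  bit 7: 0 → 1
  bit 8: 0 → 1
  bit 9: 0 → 1
  bit 10: 0 → 1
  bit 11: 1 → 0
= 100110011110


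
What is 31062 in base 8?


Divide by 8 repeatedly:
31062 ÷ 8 = 3882 remainder 6
3882 ÷ 8 = 485 remainder 2
485 ÷ 8 = 60 remainder 5
60 ÷ 8 = 7 remainder 4
7 ÷ 8 = 0 remainder 7
Reading remainders bottom-up:
= 0o74526


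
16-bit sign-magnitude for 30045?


Sign bit: 0 (positive)
Magnitude: 30045 = 111010101011101
= 0111010101011101


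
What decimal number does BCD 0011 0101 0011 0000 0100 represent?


Each 4-bit group → digit:
  0011 → 3
  0101 → 5
  0011 → 3
  0000 → 0
  0100 → 4
= 35304


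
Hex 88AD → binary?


Each hex digit → 4 binary bits:
  8 = 1000
  8 = 1000
  A = 1010
  D = 1101
Concatenate: 1000 1000 1010 1101
= 1000100010101101


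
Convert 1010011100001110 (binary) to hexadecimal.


Group into 4-bit nibbles: 1010011100001110
  1010 = A
  0111 = 7
  0000 = 0
  1110 = E
= 0xA70E


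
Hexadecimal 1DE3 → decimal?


Positional values:
Position 0: 3 × 16^0 = 3 × 1 = 3
Position 1: E × 16^1 = 14 × 16 = 224
Position 2: D × 16^2 = 13 × 256 = 3328
Position 3: 1 × 16^3 = 1 × 4096 = 4096
Sum = 3 + 224 + 3328 + 4096
= 7651


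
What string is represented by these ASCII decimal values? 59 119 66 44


Codes (decimal): 59 119 66 44
Per-code ASCII lookup:
  59  (special character) → ';'
  119  (range 97-122: lowercase, 119 - 97 = 22) → 'w'
  66  (range 65-90: uppercase, 66 - 65 = 1) → 'B'
  44  (special character) → ','
= ';wB,'


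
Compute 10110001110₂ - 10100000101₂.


Align and subtract column by column (LSB to MSB, borrowing when needed):
  10110001110
- 10100000101
  -----------
  col 0: (0 - 0 borrow-in) - 1 → borrow from next column: (0+2) - 1 = 1, borrow out 1
  col 1: (1 - 1 borrow-in) - 0 → 0 - 0 = 0, borrow out 0
  col 2: (1 - 0 borrow-in) - 1 → 1 - 1 = 0, borrow out 0
  col 3: (1 - 0 borrow-in) - 0 → 1 - 0 = 1, borrow out 0
  col 4: (0 - 0 borrow-in) - 0 → 0 - 0 = 0, borrow out 0
  col 5: (0 - 0 borrow-in) - 0 → 0 - 0 = 0, borrow out 0
  col 6: (0 - 0 borrow-in) - 0 → 0 - 0 = 0, borrow out 0
  col 7: (1 - 0 borrow-in) - 0 → 1 - 0 = 1, borrow out 0
  col 8: (1 - 0 borrow-in) - 1 → 1 - 1 = 0, borrow out 0
  col 9: (0 - 0 borrow-in) - 0 → 0 - 0 = 0, borrow out 0
  col 10: (1 - 0 borrow-in) - 1 → 1 - 1 = 0, borrow out 0
Reading bits MSB→LSB: 00010001001
Strip leading zeros: 10001001
= 10001001


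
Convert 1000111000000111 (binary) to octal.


Group into 3-bit groups: 001000111000000111
  001 = 1
  000 = 0
  111 = 7
  000 = 0
  000 = 0
  111 = 7
= 0o107007


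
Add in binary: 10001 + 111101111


Align and add column by column (LSB to MSB, carry propagating):
  0000010001
+ 0111101111
  ----------
  col 0: 1 + 1 + 0 (carry in) = 2 → bit 0, carry out 1
  col 1: 0 + 1 + 1 (carry in) = 2 → bit 0, carry out 1
  col 2: 0 + 1 + 1 (carry in) = 2 → bit 0, carry out 1
  col 3: 0 + 1 + 1 (carry in) = 2 → bit 0, carry out 1
  col 4: 1 + 0 + 1 (carry in) = 2 → bit 0, carry out 1
  col 5: 0 + 1 + 1 (carry in) = 2 → bit 0, carry out 1
  col 6: 0 + 1 + 1 (carry in) = 2 → bit 0, carry out 1
  col 7: 0 + 1 + 1 (carry in) = 2 → bit 0, carry out 1
  col 8: 0 + 1 + 1 (carry in) = 2 → bit 0, carry out 1
  col 9: 0 + 0 + 1 (carry in) = 1 → bit 1, carry out 0
Reading bits MSB→LSB: 1000000000
Strip leading zeros: 1000000000
= 1000000000


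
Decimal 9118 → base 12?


Divide by 12 repeatedly:
9118 ÷ 12 = 759 remainder 10
759 ÷ 12 = 63 remainder 3
63 ÷ 12 = 5 remainder 3
5 ÷ 12 = 0 remainder 5
Reading remainders bottom-up:
= 533A


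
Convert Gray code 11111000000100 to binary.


Gray code: 11111000000100
MSB stays the same: 1
Each subsequent bit = prev_binary XOR current_gray:
  B[1] = 1 XOR 1 = 0
  B[2] = 0 XOR 1 = 1
  B[3] = 1 XOR 1 = 0
  B[4] = 0 XOR 1 = 1
  B[5] = 1 XOR 0 = 1
  B[6] = 1 XOR 0 = 1
  B[7] = 1 XOR 0 = 1
  B[8] = 1 XOR 0 = 1
  B[9] = 1 XOR 0 = 1
  B[10] = 1 XOR 0 = 1
  B[11] = 1 XOR 1 = 0
  B[12] = 0 XOR 0 = 0
  B[13] = 0 XOR 0 = 0
= 10101111111000 (11256 decimal)


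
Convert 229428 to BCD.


Each digit → 4-bit binary:
  2 → 0010
  2 → 0010
  9 → 1001
  4 → 0100
  2 → 0010
  8 → 1000
= 0010 0010 1001 0100 0010 1000


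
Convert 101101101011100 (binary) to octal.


Group into 3-bit groups: 101101101011100
  101 = 5
  101 = 5
  101 = 5
  011 = 3
  100 = 4
= 0o55534


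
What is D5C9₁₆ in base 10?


Positional values:
Position 0: 9 × 16^0 = 9 × 1 = 9
Position 1: C × 16^1 = 12 × 16 = 192
Position 2: 5 × 16^2 = 5 × 256 = 1280
Position 3: D × 16^3 = 13 × 4096 = 53248
Sum = 9 + 192 + 1280 + 53248
= 54729


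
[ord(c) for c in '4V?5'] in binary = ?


String: '4V?5'  (4 characters)
Per-character ASCII lookup:
  '4': digits start at 48: '4' = 48 + 4 = 52 → 110100
  'V': uppercase starts at 65: 'V' = 65 + 21 = 86 → 1010110
  '?': special character: '?' = 63 → 111111
  '5': digits start at 48: '5' = 48 + 5 = 53 → 110101
= 110100 1010110 111111 110101


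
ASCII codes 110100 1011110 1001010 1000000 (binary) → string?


Codes (binary): 110100 1011110 1001010 1000000
Per-code ASCII lookup:
  110100 = 52  (range 48-57: digits, 52 - 48 = 4) → '4'
  1011110 = 94  (special character) → '^'
  1001010 = 74  (range 65-90: uppercase, 74 - 65 = 9) → 'J'
  1000000 = 64  (special character) → '@'
= '4^J@'


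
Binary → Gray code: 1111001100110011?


Binary: 1111001100110011
Gray code: G = B XOR (B >> 1)
B >> 1 = 0111100110011001
1111001100110011 XOR 0111100110011001:
  1 XOR 0 = 1
  1 XOR 1 = 0
  1 XOR 1 = 0
  1 XOR 1 = 0
  0 XOR 1 = 1
  0 XOR 0 = 0
  1 XOR 0 = 1
  1 XOR 1 = 0
  0 XOR 1 = 1
  0 XOR 0 = 0
  1 XOR 0 = 1
  1 XOR 1 = 0
  0 XOR 1 = 1
  0 XOR 0 = 0
  1 XOR 0 = 1
  1 XOR 1 = 0
= 1000101010101010


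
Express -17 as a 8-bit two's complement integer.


Original: 00010001
Step 1 - Invert all bits: 11101110
Step 2 - Add 1: 11101110 + 1
= 11101111 (represents -17)


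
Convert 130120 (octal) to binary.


Each octal digit → 3 binary bits:
  1 = 001
  3 = 011
  0 = 000
  1 = 001
  2 = 010
  0 = 000
Concatenate: 001 011 000 001 010 000
= 001011000001010000


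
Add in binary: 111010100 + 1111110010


Align and add column by column (LSB to MSB, carry propagating):
  00111010100
+ 01111110010
  -----------
  col 0: 0 + 0 + 0 (carry in) = 0 → bit 0, carry out 0
  col 1: 0 + 1 + 0 (carry in) = 1 → bit 1, carry out 0
  col 2: 1 + 0 + 0 (carry in) = 1 → bit 1, carry out 0
  col 3: 0 + 0 + 0 (carry in) = 0 → bit 0, carry out 0
  col 4: 1 + 1 + 0 (carry in) = 2 → bit 0, carry out 1
  col 5: 0 + 1 + 1 (carry in) = 2 → bit 0, carry out 1
  col 6: 1 + 1 + 1 (carry in) = 3 → bit 1, carry out 1
  col 7: 1 + 1 + 1 (carry in) = 3 → bit 1, carry out 1
  col 8: 1 + 1 + 1 (carry in) = 3 → bit 1, carry out 1
  col 9: 0 + 1 + 1 (carry in) = 2 → bit 0, carry out 1
  col 10: 0 + 0 + 1 (carry in) = 1 → bit 1, carry out 0
Reading bits MSB→LSB: 10111000110
Strip leading zeros: 10111000110
= 10111000110


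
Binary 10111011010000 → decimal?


Positional values:
Bit 4: 1 × 2^4 = 16
Bit 6: 1 × 2^6 = 64
Bit 7: 1 × 2^7 = 128
Bit 9: 1 × 2^9 = 512
Bit 10: 1 × 2^10 = 1024
Bit 11: 1 × 2^11 = 2048
Bit 13: 1 × 2^13 = 8192
Sum = 16 + 64 + 128 + 512 + 1024 + 2048 + 8192
= 11984


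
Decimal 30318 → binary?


Divide by 2 repeatedly:
30318 ÷ 2 = 15159 remainder 0
15159 ÷ 2 = 7579 remainder 1
7579 ÷ 2 = 3789 remainder 1
3789 ÷ 2 = 1894 remainder 1
1894 ÷ 2 = 947 remainder 0
947 ÷ 2 = 473 remainder 1
473 ÷ 2 = 236 remainder 1
236 ÷ 2 = 118 remainder 0
118 ÷ 2 = 59 remainder 0
59 ÷ 2 = 29 remainder 1
29 ÷ 2 = 14 remainder 1
14 ÷ 2 = 7 remainder 0
7 ÷ 2 = 3 remainder 1
3 ÷ 2 = 1 remainder 1
1 ÷ 2 = 0 remainder 1
Reading remainders bottom-up:
= 111011001101110


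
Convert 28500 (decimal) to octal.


Divide by 8 repeatedly:
28500 ÷ 8 = 3562 remainder 4
3562 ÷ 8 = 445 remainder 2
445 ÷ 8 = 55 remainder 5
55 ÷ 8 = 6 remainder 7
6 ÷ 8 = 0 remainder 6
Reading remainders bottom-up:
= 0o67524


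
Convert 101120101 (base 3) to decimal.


Positional values (base 3):
  1 × 3^0 = 1 × 1 = 1
  0 × 3^1 = 0 × 3 = 0
  1 × 3^2 = 1 × 9 = 9
  0 × 3^3 = 0 × 27 = 0
  2 × 3^4 = 2 × 81 = 162
  1 × 3^5 = 1 × 243 = 243
  1 × 3^6 = 1 × 729 = 729
  0 × 3^7 = 0 × 2187 = 0
  1 × 3^8 = 1 × 6561 = 6561
Sum = 1 + 0 + 9 + 0 + 162 + 243 + 729 + 0 + 6561
= 7705


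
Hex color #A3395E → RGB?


Hex: #A3395E
R = A3₁₆ = 163
G = 39₁₆ = 57
B = 5E₁₆ = 94
= RGB(163, 57, 94)


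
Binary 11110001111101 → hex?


Group into 4-bit nibbles: 0011110001111101
  0011 = 3
  1100 = C
  0111 = 7
  1101 = D
= 0x3C7D


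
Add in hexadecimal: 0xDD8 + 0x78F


Align and add column by column (LSB to MSB, each column mod 16 with carry):
  0DD8
+ 078F
  ----
  col 0: 8(8) + F(15) + 0 (carry in) = 23 → 7(7), carry out 1
  col 1: D(13) + 8(8) + 1 (carry in) = 22 → 6(6), carry out 1
  col 2: D(13) + 7(7) + 1 (carry in) = 21 → 5(5), carry out 1
  col 3: 0(0) + 0(0) + 1 (carry in) = 1 → 1(1), carry out 0
Reading digits MSB→LSB: 1567
Strip leading zeros: 1567
= 0x1567


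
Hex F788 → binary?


Each hex digit → 4 binary bits:
  F = 1111
  7 = 0111
  8 = 1000
  8 = 1000
Concatenate: 1111 0111 1000 1000
= 1111011110001000


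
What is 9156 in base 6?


Divide by 6 repeatedly:
9156 ÷ 6 = 1526 remainder 0
1526 ÷ 6 = 254 remainder 2
254 ÷ 6 = 42 remainder 2
42 ÷ 6 = 7 remainder 0
7 ÷ 6 = 1 remainder 1
1 ÷ 6 = 0 remainder 1
Reading remainders bottom-up:
= 110220


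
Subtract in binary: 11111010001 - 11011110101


Align and subtract column by column (LSB to MSB, borrowing when needed):
  11111010001
- 11011110101
  -----------
  col 0: (1 - 0 borrow-in) - 1 → 1 - 1 = 0, borrow out 0
  col 1: (0 - 0 borrow-in) - 0 → 0 - 0 = 0, borrow out 0
  col 2: (0 - 0 borrow-in) - 1 → borrow from next column: (0+2) - 1 = 1, borrow out 1
  col 3: (0 - 1 borrow-in) - 0 → borrow from next column: (-1+2) - 0 = 1, borrow out 1
  col 4: (1 - 1 borrow-in) - 1 → borrow from next column: (0+2) - 1 = 1, borrow out 1
  col 5: (0 - 1 borrow-in) - 1 → borrow from next column: (-1+2) - 1 = 0, borrow out 1
  col 6: (1 - 1 borrow-in) - 1 → borrow from next column: (0+2) - 1 = 1, borrow out 1
  col 7: (1 - 1 borrow-in) - 1 → borrow from next column: (0+2) - 1 = 1, borrow out 1
  col 8: (1 - 1 borrow-in) - 0 → 0 - 0 = 0, borrow out 0
  col 9: (1 - 0 borrow-in) - 1 → 1 - 1 = 0, borrow out 0
  col 10: (1 - 0 borrow-in) - 1 → 1 - 1 = 0, borrow out 0
Reading bits MSB→LSB: 00011011100
Strip leading zeros: 11011100
= 11011100


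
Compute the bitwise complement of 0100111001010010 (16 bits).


Original: 0100111001010010
Invert all bits:
  bit 0: 0 → 1
  bit 1: 1 → 0
  bit 2: 0 → 1
  bit 3: 0 → 1
  bit 4: 1 → 0
  bit 5: 1 → 0
  bit 6: 1 → 0
  bit 7: 0 → 1
  bit 8: 0 → 1
  bit 9: 1 → 0
  bit 10: 0 → 1
  bit 11: 1 → 0
  bit 12: 0 → 1
  bit 13: 0 → 1
  bit 14: 1 → 0
  bit 15: 0 → 1
= 1011000110101101


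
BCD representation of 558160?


Each digit → 4-bit binary:
  5 → 0101
  5 → 0101
  8 → 1000
  1 → 0001
  6 → 0110
  0 → 0000
= 0101 0101 1000 0001 0110 0000


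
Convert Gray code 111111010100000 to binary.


Gray code: 111111010100000
MSB stays the same: 1
Each subsequent bit = prev_binary XOR current_gray:
  B[1] = 1 XOR 1 = 0
  B[2] = 0 XOR 1 = 1
  B[3] = 1 XOR 1 = 0
  B[4] = 0 XOR 1 = 1
  B[5] = 1 XOR 1 = 0
  B[6] = 0 XOR 0 = 0
  B[7] = 0 XOR 1 = 1
  B[8] = 1 XOR 0 = 1
  B[9] = 1 XOR 1 = 0
  B[10] = 0 XOR 0 = 0
  B[11] = 0 XOR 0 = 0
  B[12] = 0 XOR 0 = 0
  B[13] = 0 XOR 0 = 0
  B[14] = 0 XOR 0 = 0
= 101010011000000 (21696 decimal)


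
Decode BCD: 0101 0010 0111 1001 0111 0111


Each 4-bit group → digit:
  0101 → 5
  0010 → 2
  0111 → 7
  1001 → 9
  0111 → 7
  0111 → 7
= 527977


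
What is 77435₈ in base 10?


Positional values:
Position 0: 5 × 8^0 = 5
Position 1: 3 × 8^1 = 24
Position 2: 4 × 8^2 = 256
Position 3: 7 × 8^3 = 3584
Position 4: 7 × 8^4 = 28672
Sum = 5 + 24 + 256 + 3584 + 28672
= 32541


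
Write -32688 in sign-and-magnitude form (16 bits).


Sign bit: 1 (negative)
Magnitude: 32688 = 111111110110000
= 1111111110110000


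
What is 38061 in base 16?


Divide by 16 repeatedly:
38061 ÷ 16 = 2378 remainder 13 (D)
2378 ÷ 16 = 148 remainder 10 (A)
148 ÷ 16 = 9 remainder 4 (4)
9 ÷ 16 = 0 remainder 9 (9)
Reading remainders bottom-up:
= 0x94AD


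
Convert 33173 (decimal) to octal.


Divide by 8 repeatedly:
33173 ÷ 8 = 4146 remainder 5
4146 ÷ 8 = 518 remainder 2
518 ÷ 8 = 64 remainder 6
64 ÷ 8 = 8 remainder 0
8 ÷ 8 = 1 remainder 0
1 ÷ 8 = 0 remainder 1
Reading remainders bottom-up:
= 0o100625


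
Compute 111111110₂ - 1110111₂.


Align and subtract column by column (LSB to MSB, borrowing when needed):
  111111110
- 001110111
  ---------
  col 0: (0 - 0 borrow-in) - 1 → borrow from next column: (0+2) - 1 = 1, borrow out 1
  col 1: (1 - 1 borrow-in) - 1 → borrow from next column: (0+2) - 1 = 1, borrow out 1
  col 2: (1 - 1 borrow-in) - 1 → borrow from next column: (0+2) - 1 = 1, borrow out 1
  col 3: (1 - 1 borrow-in) - 0 → 0 - 0 = 0, borrow out 0
  col 4: (1 - 0 borrow-in) - 1 → 1 - 1 = 0, borrow out 0
  col 5: (1 - 0 borrow-in) - 1 → 1 - 1 = 0, borrow out 0
  col 6: (1 - 0 borrow-in) - 1 → 1 - 1 = 0, borrow out 0
  col 7: (1 - 0 borrow-in) - 0 → 1 - 0 = 1, borrow out 0
  col 8: (1 - 0 borrow-in) - 0 → 1 - 0 = 1, borrow out 0
Reading bits MSB→LSB: 110000111
Strip leading zeros: 110000111
= 110000111


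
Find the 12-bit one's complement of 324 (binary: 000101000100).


Original: 000101000100
Invert all bits:
  bit 0: 0 → 1
  bit 1: 0 → 1
  bit 2: 0 → 1
  bit 3: 1 → 0
  bit 4: 0 → 1
  bit 5: 1 → 0
  bit 6: 0 → 1
  bit 7: 0 → 1
  bit 8: 0 → 1
  bit 9: 1 → 0
  bit 10: 0 → 1
  bit 11: 0 → 1
= 111010111011


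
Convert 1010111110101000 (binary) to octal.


Group into 3-bit groups: 001010111110101000
  001 = 1
  010 = 2
  111 = 7
  110 = 6
  101 = 5
  000 = 0
= 0o127650


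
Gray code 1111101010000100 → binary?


Gray code: 1111101010000100
MSB stays the same: 1
Each subsequent bit = prev_binary XOR current_gray:
  B[1] = 1 XOR 1 = 0
  B[2] = 0 XOR 1 = 1
  B[3] = 1 XOR 1 = 0
  B[4] = 0 XOR 1 = 1
  B[5] = 1 XOR 0 = 1
  B[6] = 1 XOR 1 = 0
  B[7] = 0 XOR 0 = 0
  B[8] = 0 XOR 1 = 1
  B[9] = 1 XOR 0 = 1
  B[10] = 1 XOR 0 = 1
  B[11] = 1 XOR 0 = 1
  B[12] = 1 XOR 0 = 1
  B[13] = 1 XOR 1 = 0
  B[14] = 0 XOR 0 = 0
  B[15] = 0 XOR 0 = 0
= 1010110011111000 (44280 decimal)


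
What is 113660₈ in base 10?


Positional values:
Position 0: 0 × 8^0 = 0
Position 1: 6 × 8^1 = 48
Position 2: 6 × 8^2 = 384
Position 3: 3 × 8^3 = 1536
Position 4: 1 × 8^4 = 4096
Position 5: 1 × 8^5 = 32768
Sum = 0 + 48 + 384 + 1536 + 4096 + 32768
= 38832


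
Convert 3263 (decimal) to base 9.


Divide by 9 repeatedly:
3263 ÷ 9 = 362 remainder 5
362 ÷ 9 = 40 remainder 2
40 ÷ 9 = 4 remainder 4
4 ÷ 9 = 0 remainder 4
Reading remainders bottom-up:
= 4425


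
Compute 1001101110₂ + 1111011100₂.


Align and add column by column (LSB to MSB, carry propagating):
  01001101110
+ 01111011100
  -----------
  col 0: 0 + 0 + 0 (carry in) = 0 → bit 0, carry out 0
  col 1: 1 + 0 + 0 (carry in) = 1 → bit 1, carry out 0
  col 2: 1 + 1 + 0 (carry in) = 2 → bit 0, carry out 1
  col 3: 1 + 1 + 1 (carry in) = 3 → bit 1, carry out 1
  col 4: 0 + 1 + 1 (carry in) = 2 → bit 0, carry out 1
  col 5: 1 + 0 + 1 (carry in) = 2 → bit 0, carry out 1
  col 6: 1 + 1 + 1 (carry in) = 3 → bit 1, carry out 1
  col 7: 0 + 1 + 1 (carry in) = 2 → bit 0, carry out 1
  col 8: 0 + 1 + 1 (carry in) = 2 → bit 0, carry out 1
  col 9: 1 + 1 + 1 (carry in) = 3 → bit 1, carry out 1
  col 10: 0 + 0 + 1 (carry in) = 1 → bit 1, carry out 0
Reading bits MSB→LSB: 11001001010
Strip leading zeros: 11001001010
= 11001001010


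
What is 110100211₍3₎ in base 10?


Positional values (base 3):
  1 × 3^0 = 1 × 1 = 1
  1 × 3^1 = 1 × 3 = 3
  2 × 3^2 = 2 × 9 = 18
  0 × 3^3 = 0 × 27 = 0
  0 × 3^4 = 0 × 81 = 0
  1 × 3^5 = 1 × 243 = 243
  0 × 3^6 = 0 × 729 = 0
  1 × 3^7 = 1 × 2187 = 2187
  1 × 3^8 = 1 × 6561 = 6561
Sum = 1 + 3 + 18 + 0 + 0 + 243 + 0 + 2187 + 6561
= 9013


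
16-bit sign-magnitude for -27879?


Sign bit: 1 (negative)
Magnitude: 27879 = 110110011100111
= 1110110011100111


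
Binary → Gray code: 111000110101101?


Binary: 111000110101101
Gray code: G = B XOR (B >> 1)
B >> 1 = 011100011010110
111000110101101 XOR 011100011010110:
  1 XOR 0 = 1
  1 XOR 1 = 0
  1 XOR 1 = 0
  0 XOR 1 = 1
  0 XOR 0 = 0
  0 XOR 0 = 0
  1 XOR 0 = 1
  1 XOR 1 = 0
  0 XOR 1 = 1
  1 XOR 0 = 1
  0 XOR 1 = 1
  1 XOR 0 = 1
  1 XOR 1 = 0
  0 XOR 1 = 1
  1 XOR 0 = 1
= 100100101111011


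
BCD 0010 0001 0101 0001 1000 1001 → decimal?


Each 4-bit group → digit:
  0010 → 2
  0001 → 1
  0101 → 5
  0001 → 1
  1000 → 8
  1001 → 9
= 215189


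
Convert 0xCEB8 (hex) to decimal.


Positional values:
Position 0: 8 × 16^0 = 8 × 1 = 8
Position 1: B × 16^1 = 11 × 16 = 176
Position 2: E × 16^2 = 14 × 256 = 3584
Position 3: C × 16^3 = 12 × 4096 = 49152
Sum = 8 + 176 + 3584 + 49152
= 52920


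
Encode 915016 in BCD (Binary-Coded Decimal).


Each digit → 4-bit binary:
  9 → 1001
  1 → 0001
  5 → 0101
  0 → 0000
  1 → 0001
  6 → 0110
= 1001 0001 0101 0000 0001 0110


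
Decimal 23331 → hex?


Divide by 16 repeatedly:
23331 ÷ 16 = 1458 remainder 3 (3)
1458 ÷ 16 = 91 remainder 2 (2)
91 ÷ 16 = 5 remainder 11 (B)
5 ÷ 16 = 0 remainder 5 (5)
Reading remainders bottom-up:
= 0x5B23


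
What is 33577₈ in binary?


Each octal digit → 3 binary bits:
  3 = 011
  3 = 011
  5 = 101
  7 = 111
  7 = 111
Concatenate: 011 011 101 111 111
= 011011101111111


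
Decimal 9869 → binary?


Divide by 2 repeatedly:
9869 ÷ 2 = 4934 remainder 1
4934 ÷ 2 = 2467 remainder 0
2467 ÷ 2 = 1233 remainder 1
1233 ÷ 2 = 616 remainder 1
616 ÷ 2 = 308 remainder 0
308 ÷ 2 = 154 remainder 0
154 ÷ 2 = 77 remainder 0
77 ÷ 2 = 38 remainder 1
38 ÷ 2 = 19 remainder 0
19 ÷ 2 = 9 remainder 1
9 ÷ 2 = 4 remainder 1
4 ÷ 2 = 2 remainder 0
2 ÷ 2 = 1 remainder 0
1 ÷ 2 = 0 remainder 1
Reading remainders bottom-up:
= 10011010001101


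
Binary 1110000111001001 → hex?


Group into 4-bit nibbles: 1110000111001001
  1110 = E
  0001 = 1
  1100 = C
  1001 = 9
= 0xE1C9


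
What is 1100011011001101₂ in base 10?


Positional values:
Bit 0: 1 × 2^0 = 1
Bit 2: 1 × 2^2 = 4
Bit 3: 1 × 2^3 = 8
Bit 6: 1 × 2^6 = 64
Bit 7: 1 × 2^7 = 128
Bit 9: 1 × 2^9 = 512
Bit 10: 1 × 2^10 = 1024
Bit 14: 1 × 2^14 = 16384
Bit 15: 1 × 2^15 = 32768
Sum = 1 + 4 + 8 + 64 + 128 + 512 + 1024 + 16384 + 32768
= 50893


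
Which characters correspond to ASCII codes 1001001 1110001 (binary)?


Codes (binary): 1001001 1110001
Per-code ASCII lookup:
  1001001 = 73  (range 65-90: uppercase, 73 - 65 = 8) → 'I'
  1110001 = 113  (range 97-122: lowercase, 113 - 97 = 16) → 'q'
= 'Iq'


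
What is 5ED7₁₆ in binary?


Each hex digit → 4 binary bits:
  5 = 0101
  E = 1110
  D = 1101
  7 = 0111
Concatenate: 0101 1110 1101 0111
= 0101111011010111


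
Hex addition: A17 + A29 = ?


Align and add column by column (LSB to MSB, each column mod 16 with carry):
  0A17
+ 0A29
  ----
  col 0: 7(7) + 9(9) + 0 (carry in) = 16 → 0(0), carry out 1
  col 1: 1(1) + 2(2) + 1 (carry in) = 4 → 4(4), carry out 0
  col 2: A(10) + A(10) + 0 (carry in) = 20 → 4(4), carry out 1
  col 3: 0(0) + 0(0) + 1 (carry in) = 1 → 1(1), carry out 0
Reading digits MSB→LSB: 1440
Strip leading zeros: 1440
= 0x1440


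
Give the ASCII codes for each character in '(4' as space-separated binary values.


String: '(4'  (2 characters)
Per-character ASCII lookup:
  '(': special character: '(' = 40 → 101000
  '4': digits start at 48: '4' = 48 + 4 = 52 → 110100
= 101000 110100


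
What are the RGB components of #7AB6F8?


Hex: #7AB6F8
R = 7A₁₆ = 122
G = B6₁₆ = 182
B = F8₁₆ = 248
= RGB(122, 182, 248)


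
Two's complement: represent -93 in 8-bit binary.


Original: 01011101
Step 1 - Invert all bits: 10100010
Step 2 - Add 1: 10100010 + 1
= 10100011 (represents -93)


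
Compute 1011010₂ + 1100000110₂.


Align and add column by column (LSB to MSB, carry propagating):
  00001011010
+ 01100000110
  -----------
  col 0: 0 + 0 + 0 (carry in) = 0 → bit 0, carry out 0
  col 1: 1 + 1 + 0 (carry in) = 2 → bit 0, carry out 1
  col 2: 0 + 1 + 1 (carry in) = 2 → bit 0, carry out 1
  col 3: 1 + 0 + 1 (carry in) = 2 → bit 0, carry out 1
  col 4: 1 + 0 + 1 (carry in) = 2 → bit 0, carry out 1
  col 5: 0 + 0 + 1 (carry in) = 1 → bit 1, carry out 0
  col 6: 1 + 0 + 0 (carry in) = 1 → bit 1, carry out 0
  col 7: 0 + 0 + 0 (carry in) = 0 → bit 0, carry out 0
  col 8: 0 + 1 + 0 (carry in) = 1 → bit 1, carry out 0
  col 9: 0 + 1 + 0 (carry in) = 1 → bit 1, carry out 0
  col 10: 0 + 0 + 0 (carry in) = 0 → bit 0, carry out 0
Reading bits MSB→LSB: 01101100000
Strip leading zeros: 1101100000
= 1101100000


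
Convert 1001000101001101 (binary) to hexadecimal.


Group into 4-bit nibbles: 1001000101001101
  1001 = 9
  0001 = 1
  0100 = 4
  1101 = D
= 0x914D


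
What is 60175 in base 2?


Divide by 2 repeatedly:
60175 ÷ 2 = 30087 remainder 1
30087 ÷ 2 = 15043 remainder 1
15043 ÷ 2 = 7521 remainder 1
7521 ÷ 2 = 3760 remainder 1
3760 ÷ 2 = 1880 remainder 0
1880 ÷ 2 = 940 remainder 0
940 ÷ 2 = 470 remainder 0
470 ÷ 2 = 235 remainder 0
235 ÷ 2 = 117 remainder 1
117 ÷ 2 = 58 remainder 1
58 ÷ 2 = 29 remainder 0
29 ÷ 2 = 14 remainder 1
14 ÷ 2 = 7 remainder 0
7 ÷ 2 = 3 remainder 1
3 ÷ 2 = 1 remainder 1
1 ÷ 2 = 0 remainder 1
Reading remainders bottom-up:
= 1110101100001111
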